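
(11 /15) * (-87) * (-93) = 29667 /5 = 5933.40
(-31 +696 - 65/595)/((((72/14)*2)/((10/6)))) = 65935/612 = 107.74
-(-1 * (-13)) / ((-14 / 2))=13 / 7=1.86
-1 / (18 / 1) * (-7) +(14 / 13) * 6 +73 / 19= 47539 / 4446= 10.69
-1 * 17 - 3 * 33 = -116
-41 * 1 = -41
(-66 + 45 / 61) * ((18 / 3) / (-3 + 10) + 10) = -708.56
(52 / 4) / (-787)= -13 / 787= -0.02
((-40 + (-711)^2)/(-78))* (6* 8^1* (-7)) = 28306936/13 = 2177456.62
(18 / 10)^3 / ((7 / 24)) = 17496 / 875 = 20.00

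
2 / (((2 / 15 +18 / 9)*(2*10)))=3 / 64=0.05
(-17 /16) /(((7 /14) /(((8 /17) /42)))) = -1 /42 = -0.02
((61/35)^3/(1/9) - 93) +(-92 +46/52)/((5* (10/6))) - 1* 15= -79467951/1114750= -71.29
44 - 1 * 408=-364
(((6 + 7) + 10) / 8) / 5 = 23 / 40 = 0.58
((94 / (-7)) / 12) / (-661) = 47 / 27762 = 0.00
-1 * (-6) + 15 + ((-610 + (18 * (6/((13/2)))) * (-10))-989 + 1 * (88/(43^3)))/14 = -1520570231/14470274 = -105.08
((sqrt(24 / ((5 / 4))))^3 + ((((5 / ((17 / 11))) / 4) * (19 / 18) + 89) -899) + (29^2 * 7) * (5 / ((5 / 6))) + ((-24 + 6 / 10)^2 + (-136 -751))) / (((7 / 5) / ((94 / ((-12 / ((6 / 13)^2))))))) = -49148203667 / 1206660 -108288 * sqrt(30) / 5915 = -40831.05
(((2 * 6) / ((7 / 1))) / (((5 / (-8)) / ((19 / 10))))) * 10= -52.11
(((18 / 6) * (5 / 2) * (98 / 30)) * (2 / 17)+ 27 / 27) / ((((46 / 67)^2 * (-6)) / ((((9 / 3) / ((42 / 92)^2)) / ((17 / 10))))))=-493790 / 42483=-11.62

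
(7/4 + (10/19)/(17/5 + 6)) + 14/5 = 4.61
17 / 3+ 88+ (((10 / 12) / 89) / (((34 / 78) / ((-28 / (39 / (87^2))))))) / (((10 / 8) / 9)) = -3389623 / 4539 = -746.78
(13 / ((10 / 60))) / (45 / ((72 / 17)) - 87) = -48 / 47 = -1.02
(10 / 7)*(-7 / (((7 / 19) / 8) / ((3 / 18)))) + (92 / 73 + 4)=-47416 / 1533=-30.93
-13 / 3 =-4.33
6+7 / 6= 43 / 6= 7.17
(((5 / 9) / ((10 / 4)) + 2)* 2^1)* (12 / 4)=13.33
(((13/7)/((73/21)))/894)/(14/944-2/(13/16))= -39884/163296401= -0.00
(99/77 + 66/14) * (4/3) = 8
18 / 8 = 9 / 4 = 2.25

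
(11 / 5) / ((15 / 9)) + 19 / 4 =607 / 100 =6.07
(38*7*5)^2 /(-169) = -1768900 /169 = -10466.86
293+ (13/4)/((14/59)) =17175/56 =306.70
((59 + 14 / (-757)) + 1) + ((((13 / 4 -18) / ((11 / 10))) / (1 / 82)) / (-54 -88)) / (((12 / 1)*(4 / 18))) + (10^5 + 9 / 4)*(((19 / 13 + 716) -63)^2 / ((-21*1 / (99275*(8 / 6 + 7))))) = -18882914425254076167413857 / 11190555376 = -1687397433888903.73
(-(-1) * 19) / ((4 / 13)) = 247 / 4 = 61.75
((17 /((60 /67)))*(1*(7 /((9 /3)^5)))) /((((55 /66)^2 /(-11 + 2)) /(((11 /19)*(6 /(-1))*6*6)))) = 2104872 /2375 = 886.26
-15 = -15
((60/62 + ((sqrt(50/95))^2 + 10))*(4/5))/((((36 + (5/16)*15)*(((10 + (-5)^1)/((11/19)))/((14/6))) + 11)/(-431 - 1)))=-411789312/16751749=-24.58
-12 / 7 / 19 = -12 / 133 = -0.09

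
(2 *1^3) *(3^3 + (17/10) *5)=71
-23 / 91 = -0.25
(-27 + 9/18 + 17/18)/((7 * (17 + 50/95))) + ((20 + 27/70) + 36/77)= 20.64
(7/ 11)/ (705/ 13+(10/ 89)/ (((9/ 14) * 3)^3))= 159412617/ 13589032105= 0.01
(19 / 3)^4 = 130321 / 81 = 1608.90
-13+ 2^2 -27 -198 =-234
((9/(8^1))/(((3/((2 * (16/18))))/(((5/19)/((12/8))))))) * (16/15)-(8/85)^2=429568/3706425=0.12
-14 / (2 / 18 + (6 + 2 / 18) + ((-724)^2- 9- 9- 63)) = -126 / 4716911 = -0.00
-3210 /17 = -188.82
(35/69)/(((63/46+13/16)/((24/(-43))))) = -4480/34529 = -0.13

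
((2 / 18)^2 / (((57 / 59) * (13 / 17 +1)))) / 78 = 1003 / 10803780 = 0.00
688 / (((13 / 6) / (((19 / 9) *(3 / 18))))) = 111.73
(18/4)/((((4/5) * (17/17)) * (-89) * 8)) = -45/5696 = -0.01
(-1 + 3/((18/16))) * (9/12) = 5/4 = 1.25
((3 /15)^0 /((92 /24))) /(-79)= -6 /1817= -0.00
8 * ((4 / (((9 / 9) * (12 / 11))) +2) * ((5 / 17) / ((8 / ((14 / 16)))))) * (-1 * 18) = -105 / 4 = -26.25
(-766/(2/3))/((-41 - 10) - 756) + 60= 16523/269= 61.42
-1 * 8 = -8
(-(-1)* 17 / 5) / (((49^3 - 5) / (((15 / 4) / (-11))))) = -0.00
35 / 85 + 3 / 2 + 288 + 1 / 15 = 147889 / 510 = 289.98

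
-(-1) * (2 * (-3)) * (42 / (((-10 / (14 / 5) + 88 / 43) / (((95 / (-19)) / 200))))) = -2107 / 510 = -4.13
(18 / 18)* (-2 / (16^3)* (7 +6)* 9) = -117 / 2048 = -0.06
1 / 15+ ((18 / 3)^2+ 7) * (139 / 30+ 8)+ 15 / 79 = 429357 / 790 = 543.49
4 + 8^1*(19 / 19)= 12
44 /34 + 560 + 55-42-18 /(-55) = 537271 /935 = 574.62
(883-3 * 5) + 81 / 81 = 869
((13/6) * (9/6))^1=13/4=3.25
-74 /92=-37 /46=-0.80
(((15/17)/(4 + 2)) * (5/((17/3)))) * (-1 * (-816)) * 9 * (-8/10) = -12960/17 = -762.35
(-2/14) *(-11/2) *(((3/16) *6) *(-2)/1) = -99/56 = -1.77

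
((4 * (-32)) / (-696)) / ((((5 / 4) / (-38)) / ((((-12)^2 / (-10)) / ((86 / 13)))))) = 379392 / 31175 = 12.17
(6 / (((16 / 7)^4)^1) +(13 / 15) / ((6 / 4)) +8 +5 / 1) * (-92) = -467943809 / 368640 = -1269.38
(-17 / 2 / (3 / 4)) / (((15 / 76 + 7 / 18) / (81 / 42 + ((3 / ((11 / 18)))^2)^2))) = -462942040716 / 41097287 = -11264.54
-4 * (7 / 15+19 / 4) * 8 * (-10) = 5008 / 3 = 1669.33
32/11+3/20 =673/220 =3.06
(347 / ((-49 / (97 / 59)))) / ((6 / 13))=-437567 / 17346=-25.23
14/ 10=7/ 5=1.40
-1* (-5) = 5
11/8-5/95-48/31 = -0.23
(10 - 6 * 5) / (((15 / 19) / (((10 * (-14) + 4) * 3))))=10336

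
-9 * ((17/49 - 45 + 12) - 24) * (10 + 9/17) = 4472136/833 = 5368.71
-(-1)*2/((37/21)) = 42/37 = 1.14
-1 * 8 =-8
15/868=0.02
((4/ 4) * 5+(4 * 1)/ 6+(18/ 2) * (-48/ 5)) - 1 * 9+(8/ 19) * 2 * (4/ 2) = -25094/ 285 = -88.05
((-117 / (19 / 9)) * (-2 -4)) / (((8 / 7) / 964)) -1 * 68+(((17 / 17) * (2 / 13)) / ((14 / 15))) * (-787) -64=280224.22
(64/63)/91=64/5733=0.01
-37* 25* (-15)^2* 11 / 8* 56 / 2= -16025625 / 2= -8012812.50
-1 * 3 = -3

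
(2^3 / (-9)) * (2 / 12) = -0.15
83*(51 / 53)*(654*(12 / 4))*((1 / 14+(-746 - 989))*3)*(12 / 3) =-1210342147164 / 371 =-3262377755.16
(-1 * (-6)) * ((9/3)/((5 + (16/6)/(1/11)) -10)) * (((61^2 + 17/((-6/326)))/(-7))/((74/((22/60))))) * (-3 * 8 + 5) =2630892/94535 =27.83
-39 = -39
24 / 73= 0.33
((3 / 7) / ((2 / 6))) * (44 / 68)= 99 / 119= 0.83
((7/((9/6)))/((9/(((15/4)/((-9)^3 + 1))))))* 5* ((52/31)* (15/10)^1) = -25/744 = -0.03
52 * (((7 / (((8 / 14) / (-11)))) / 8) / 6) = -7007 / 48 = -145.98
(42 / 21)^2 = 4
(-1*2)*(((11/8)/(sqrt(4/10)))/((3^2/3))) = -11*sqrt(10)/24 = -1.45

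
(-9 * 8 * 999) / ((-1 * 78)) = 11988 / 13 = 922.15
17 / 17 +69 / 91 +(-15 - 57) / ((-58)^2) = 132922 / 76531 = 1.74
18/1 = 18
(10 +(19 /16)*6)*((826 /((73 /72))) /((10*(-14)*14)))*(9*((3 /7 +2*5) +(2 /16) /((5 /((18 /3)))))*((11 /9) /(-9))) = 131680153 /1430800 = 92.03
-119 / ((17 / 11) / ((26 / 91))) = -22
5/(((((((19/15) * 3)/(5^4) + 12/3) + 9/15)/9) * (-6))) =-15625/9596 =-1.63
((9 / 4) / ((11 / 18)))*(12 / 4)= 243 / 22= 11.05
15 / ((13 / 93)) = 1395 / 13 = 107.31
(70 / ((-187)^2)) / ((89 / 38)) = 2660 / 3112241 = 0.00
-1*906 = -906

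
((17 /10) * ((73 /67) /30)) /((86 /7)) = 8687 /1728600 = 0.01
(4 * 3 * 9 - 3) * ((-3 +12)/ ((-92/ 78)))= -36855/ 46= -801.20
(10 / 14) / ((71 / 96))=480 / 497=0.97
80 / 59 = 1.36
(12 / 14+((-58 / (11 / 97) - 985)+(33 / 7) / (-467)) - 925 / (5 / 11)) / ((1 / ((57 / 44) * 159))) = -1150612333245 / 1582196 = -727224.90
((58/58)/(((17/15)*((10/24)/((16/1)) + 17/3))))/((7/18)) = 51840/130067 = 0.40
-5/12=-0.42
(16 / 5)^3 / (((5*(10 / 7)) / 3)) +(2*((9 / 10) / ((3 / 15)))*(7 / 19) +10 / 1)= 1607777 / 59375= 27.08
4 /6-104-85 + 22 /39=-2441 /13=-187.77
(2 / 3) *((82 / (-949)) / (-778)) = 82 / 1107483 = 0.00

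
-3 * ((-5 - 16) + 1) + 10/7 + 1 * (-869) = -5653/7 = -807.57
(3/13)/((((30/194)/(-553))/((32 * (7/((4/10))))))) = -6007792/13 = -462137.85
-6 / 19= -0.32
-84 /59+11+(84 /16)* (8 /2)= 1804 /59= 30.58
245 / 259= 35 / 37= 0.95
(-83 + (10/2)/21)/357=-1738/7497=-0.23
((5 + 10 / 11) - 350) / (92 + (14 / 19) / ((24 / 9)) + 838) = -287660 / 777711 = -0.37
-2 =-2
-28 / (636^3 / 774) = -301 / 3573048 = -0.00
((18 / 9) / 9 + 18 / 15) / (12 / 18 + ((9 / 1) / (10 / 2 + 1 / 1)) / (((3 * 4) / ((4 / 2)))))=256 / 165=1.55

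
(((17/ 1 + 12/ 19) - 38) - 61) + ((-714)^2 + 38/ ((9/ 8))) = 87166978/ 171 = 509748.41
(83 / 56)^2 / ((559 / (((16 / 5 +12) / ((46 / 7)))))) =130891 / 14399840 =0.01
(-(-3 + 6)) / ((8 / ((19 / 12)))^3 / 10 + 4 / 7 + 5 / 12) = -8642340 / 40005397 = -0.22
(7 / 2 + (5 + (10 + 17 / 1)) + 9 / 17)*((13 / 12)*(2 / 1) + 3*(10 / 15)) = 30625 / 204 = 150.12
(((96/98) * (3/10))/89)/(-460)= -18/2507575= -0.00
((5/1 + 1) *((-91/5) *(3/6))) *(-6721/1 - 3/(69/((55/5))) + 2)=42191604/115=366883.51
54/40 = 27/20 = 1.35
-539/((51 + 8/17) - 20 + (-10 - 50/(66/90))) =100793/8735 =11.54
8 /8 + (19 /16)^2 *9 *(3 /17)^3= 1345451 /1257728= 1.07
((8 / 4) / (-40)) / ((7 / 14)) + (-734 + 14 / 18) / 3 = -66017 / 270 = -244.51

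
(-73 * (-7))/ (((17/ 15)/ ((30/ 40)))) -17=21839/ 68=321.16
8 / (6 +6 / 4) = 16 / 15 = 1.07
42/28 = 3/2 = 1.50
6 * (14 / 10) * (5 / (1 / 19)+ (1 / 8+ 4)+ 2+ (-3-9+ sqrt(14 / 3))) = 14 * sqrt(42) / 5+ 14973 / 20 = 766.80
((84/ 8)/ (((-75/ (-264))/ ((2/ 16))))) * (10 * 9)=415.80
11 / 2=5.50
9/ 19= 0.47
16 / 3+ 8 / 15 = 88 / 15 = 5.87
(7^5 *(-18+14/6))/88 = -789929/264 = -2992.16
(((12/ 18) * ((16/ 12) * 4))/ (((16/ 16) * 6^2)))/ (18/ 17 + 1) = 136/ 2835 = 0.05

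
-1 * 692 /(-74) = 346 /37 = 9.35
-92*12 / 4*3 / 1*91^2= -6856668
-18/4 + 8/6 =-19/6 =-3.17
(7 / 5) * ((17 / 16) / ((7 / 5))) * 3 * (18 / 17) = 27 / 8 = 3.38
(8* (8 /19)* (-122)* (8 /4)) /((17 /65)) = -1015040 /323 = -3142.54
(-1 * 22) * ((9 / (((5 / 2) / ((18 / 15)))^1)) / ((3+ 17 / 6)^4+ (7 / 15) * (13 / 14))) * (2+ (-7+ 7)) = -6158592 / 37529665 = -0.16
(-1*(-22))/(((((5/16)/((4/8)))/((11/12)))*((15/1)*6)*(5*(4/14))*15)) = 847/50625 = 0.02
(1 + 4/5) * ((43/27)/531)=0.01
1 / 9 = 0.11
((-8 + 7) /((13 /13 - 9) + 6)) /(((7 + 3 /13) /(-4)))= -13 /47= -0.28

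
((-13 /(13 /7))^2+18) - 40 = 27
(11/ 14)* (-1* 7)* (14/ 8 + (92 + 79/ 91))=-378851/ 728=-520.40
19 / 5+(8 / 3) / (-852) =12131 / 3195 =3.80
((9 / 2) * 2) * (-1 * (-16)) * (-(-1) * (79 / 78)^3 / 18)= 493039 / 59319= 8.31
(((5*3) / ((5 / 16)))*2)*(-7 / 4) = -168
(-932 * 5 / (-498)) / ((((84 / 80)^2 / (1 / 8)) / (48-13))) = 582500 / 15687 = 37.13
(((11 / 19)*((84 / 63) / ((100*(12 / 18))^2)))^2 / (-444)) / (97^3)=-363 / 4876229304400000000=-0.00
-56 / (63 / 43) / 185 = -344 / 1665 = -0.21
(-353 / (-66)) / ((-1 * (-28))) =353 / 1848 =0.19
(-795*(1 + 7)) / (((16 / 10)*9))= -1325 / 3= -441.67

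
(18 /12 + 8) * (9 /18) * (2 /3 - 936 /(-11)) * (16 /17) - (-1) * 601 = 552241 /561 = 984.39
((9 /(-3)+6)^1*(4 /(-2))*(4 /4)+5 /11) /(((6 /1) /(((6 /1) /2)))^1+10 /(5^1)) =-61 /44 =-1.39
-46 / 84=-23 / 42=-0.55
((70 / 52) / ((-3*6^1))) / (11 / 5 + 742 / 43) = -7525 / 1957644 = -0.00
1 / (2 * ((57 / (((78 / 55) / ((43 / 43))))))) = 13 / 1045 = 0.01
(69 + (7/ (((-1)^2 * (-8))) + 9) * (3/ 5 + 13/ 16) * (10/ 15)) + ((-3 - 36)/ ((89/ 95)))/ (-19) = 1347253/ 17088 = 78.84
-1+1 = 0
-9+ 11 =2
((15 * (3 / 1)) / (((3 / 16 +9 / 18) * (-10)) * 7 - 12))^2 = 129600 / 231361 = 0.56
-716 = -716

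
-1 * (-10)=10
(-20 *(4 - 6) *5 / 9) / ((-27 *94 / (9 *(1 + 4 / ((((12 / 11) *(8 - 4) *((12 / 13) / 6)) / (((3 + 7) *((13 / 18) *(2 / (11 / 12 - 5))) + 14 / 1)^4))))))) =-10001784089044900 / 1777674389967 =-5626.33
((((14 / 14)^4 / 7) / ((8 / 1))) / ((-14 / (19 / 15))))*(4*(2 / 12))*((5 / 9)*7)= -0.00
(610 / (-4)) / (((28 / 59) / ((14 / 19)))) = -17995 / 76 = -236.78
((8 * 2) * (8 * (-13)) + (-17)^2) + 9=-1366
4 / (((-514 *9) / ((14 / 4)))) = -7 / 2313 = -0.00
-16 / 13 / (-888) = 2 / 1443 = 0.00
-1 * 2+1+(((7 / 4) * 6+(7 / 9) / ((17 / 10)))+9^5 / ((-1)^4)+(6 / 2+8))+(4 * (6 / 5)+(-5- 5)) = 59064.76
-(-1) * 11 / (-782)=-11 / 782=-0.01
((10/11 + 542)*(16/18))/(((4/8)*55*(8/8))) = 95552/5445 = 17.55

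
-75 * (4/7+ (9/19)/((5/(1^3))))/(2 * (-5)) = 1329/266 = 5.00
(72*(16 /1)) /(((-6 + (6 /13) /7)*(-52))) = 56 /15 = 3.73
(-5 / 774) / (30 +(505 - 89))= -0.00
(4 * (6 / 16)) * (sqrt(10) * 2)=3 * sqrt(10)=9.49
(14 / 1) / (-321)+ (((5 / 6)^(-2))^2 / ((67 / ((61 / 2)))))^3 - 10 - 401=-410.20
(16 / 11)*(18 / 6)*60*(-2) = -5760 / 11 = -523.64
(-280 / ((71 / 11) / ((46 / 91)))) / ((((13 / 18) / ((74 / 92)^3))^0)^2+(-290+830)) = -20240 / 499343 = -0.04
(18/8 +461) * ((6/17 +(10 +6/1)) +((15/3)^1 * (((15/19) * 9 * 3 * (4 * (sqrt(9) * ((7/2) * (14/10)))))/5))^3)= 912119365796.37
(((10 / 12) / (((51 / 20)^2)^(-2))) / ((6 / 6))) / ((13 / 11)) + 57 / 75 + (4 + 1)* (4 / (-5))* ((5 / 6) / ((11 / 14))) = 722975881 / 27456000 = 26.33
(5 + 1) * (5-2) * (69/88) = 621/44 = 14.11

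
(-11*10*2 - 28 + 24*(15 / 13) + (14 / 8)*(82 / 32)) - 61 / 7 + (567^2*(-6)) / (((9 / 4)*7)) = -714584635 / 5824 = -122696.54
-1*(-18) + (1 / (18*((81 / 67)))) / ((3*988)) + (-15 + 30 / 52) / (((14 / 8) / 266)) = -9396296717 / 4321512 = -2174.31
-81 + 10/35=-565/7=-80.71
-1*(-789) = 789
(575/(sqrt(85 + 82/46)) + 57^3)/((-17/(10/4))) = -27243.34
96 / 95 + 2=286 / 95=3.01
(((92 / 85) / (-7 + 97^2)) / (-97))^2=2116 / 1502317832465025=0.00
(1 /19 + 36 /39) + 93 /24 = 9585 /1976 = 4.85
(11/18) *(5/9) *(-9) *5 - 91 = -1913/18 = -106.28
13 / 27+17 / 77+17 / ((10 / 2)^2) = 71843 / 51975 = 1.38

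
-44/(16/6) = -33/2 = -16.50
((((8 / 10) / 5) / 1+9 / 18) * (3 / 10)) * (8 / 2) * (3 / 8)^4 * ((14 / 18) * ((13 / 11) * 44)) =81081 / 128000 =0.63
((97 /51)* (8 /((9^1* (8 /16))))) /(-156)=-388 /17901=-0.02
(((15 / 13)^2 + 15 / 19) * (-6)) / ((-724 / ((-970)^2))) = 9611293500 / 581191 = 16537.24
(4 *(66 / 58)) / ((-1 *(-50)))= 66 / 725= 0.09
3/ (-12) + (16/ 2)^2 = 255/ 4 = 63.75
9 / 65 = 0.14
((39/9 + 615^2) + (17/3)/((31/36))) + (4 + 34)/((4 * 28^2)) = 55155875687/145824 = 378235.93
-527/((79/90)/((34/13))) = -1612620/1027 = -1570.22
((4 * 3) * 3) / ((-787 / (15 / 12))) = -45 / 787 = -0.06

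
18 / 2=9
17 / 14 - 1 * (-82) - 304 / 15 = 13219 / 210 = 62.95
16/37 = 0.43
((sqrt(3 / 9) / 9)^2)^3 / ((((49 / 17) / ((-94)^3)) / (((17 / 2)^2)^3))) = -7574.10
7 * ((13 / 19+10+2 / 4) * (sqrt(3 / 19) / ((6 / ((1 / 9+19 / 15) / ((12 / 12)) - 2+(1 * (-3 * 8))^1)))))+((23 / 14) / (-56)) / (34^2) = -164815 * sqrt(57) / 9747 - 23 / 906304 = -127.66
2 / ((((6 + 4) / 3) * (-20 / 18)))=-27 / 50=-0.54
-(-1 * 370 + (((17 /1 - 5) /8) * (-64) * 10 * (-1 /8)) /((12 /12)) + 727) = -477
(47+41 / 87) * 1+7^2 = 8393 / 87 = 96.47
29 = 29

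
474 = 474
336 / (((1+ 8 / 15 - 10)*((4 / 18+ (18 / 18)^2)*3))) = -15120 / 1397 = -10.82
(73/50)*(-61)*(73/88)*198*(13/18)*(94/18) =-198617159/3600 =-55171.43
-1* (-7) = 7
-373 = -373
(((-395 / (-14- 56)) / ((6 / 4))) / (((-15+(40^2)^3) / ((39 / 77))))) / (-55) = -1027 / 121425919555325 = -0.00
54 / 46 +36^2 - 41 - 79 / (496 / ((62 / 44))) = 10168167 / 8096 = 1255.95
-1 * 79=-79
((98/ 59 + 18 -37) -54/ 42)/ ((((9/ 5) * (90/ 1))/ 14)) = -2564/ 1593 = -1.61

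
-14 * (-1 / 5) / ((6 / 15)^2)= 35 / 2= 17.50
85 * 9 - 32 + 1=734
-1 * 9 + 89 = 80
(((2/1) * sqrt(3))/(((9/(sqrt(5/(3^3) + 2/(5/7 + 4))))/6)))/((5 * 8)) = 0.05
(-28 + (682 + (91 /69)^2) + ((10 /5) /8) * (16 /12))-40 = 2933122 /4761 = 616.07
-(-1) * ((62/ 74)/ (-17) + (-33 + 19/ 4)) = -71201/ 2516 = -28.30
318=318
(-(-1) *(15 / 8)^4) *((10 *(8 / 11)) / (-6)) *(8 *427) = -36028125 / 704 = -51176.31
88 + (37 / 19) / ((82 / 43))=138695 / 1558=89.02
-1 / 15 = -0.07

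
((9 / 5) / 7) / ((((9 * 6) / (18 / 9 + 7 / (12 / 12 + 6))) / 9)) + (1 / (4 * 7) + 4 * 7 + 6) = 4783 / 140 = 34.16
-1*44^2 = -1936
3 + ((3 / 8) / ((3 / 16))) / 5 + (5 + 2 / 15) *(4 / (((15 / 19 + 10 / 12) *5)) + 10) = 794537 / 13875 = 57.26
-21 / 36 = -7 / 12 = -0.58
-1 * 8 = -8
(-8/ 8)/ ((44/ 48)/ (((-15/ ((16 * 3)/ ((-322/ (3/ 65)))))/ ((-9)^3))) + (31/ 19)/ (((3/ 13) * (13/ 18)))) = -994175/ 9427728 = -0.11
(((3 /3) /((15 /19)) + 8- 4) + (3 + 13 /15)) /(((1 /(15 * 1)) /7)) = 959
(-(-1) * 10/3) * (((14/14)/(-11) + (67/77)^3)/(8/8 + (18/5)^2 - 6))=21605000/90850067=0.24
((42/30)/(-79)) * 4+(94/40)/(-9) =-0.33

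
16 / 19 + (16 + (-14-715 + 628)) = -1599 / 19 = -84.16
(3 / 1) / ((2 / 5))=15 / 2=7.50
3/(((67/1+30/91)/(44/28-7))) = -0.24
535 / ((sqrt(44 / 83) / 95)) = 50825 *sqrt(913) / 22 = 69805.57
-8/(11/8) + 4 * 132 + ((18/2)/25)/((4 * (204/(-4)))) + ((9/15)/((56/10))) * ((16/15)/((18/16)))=615300001/1178100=522.28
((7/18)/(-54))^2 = 49/944784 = 0.00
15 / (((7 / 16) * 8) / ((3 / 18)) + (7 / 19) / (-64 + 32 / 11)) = 0.71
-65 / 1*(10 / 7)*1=-650 / 7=-92.86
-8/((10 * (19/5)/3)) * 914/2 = -288.63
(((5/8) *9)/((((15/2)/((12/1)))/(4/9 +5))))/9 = 49/9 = 5.44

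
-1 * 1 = -1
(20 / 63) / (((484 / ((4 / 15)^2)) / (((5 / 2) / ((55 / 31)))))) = 248 / 3773385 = 0.00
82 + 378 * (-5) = -1808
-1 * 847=-847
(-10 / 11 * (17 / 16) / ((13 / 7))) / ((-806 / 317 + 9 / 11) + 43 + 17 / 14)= -1320305 / 107862092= -0.01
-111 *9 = -999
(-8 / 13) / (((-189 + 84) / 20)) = 0.12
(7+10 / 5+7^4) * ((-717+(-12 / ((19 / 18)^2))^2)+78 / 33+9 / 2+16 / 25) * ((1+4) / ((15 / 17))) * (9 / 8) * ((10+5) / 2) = -1568583038818359 / 22936496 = -68388085.03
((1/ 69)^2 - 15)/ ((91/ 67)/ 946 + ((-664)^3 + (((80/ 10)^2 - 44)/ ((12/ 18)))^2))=4526362148/ 88341958584389637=0.00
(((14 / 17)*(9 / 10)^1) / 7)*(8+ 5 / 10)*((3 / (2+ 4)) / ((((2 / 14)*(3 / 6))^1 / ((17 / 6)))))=357 / 20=17.85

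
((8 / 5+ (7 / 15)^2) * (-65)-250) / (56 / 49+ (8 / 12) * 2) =-148.68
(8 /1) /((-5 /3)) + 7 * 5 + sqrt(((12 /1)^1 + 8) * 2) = 2 * sqrt(10) + 151 /5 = 36.52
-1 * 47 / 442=-47 / 442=-0.11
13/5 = 2.60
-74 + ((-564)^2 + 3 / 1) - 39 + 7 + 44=318037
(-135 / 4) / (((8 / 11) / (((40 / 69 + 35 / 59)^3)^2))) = -120.84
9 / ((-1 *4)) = -9 / 4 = -2.25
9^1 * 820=7380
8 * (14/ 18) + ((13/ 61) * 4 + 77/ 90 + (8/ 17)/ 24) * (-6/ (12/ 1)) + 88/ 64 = 2513717/ 373320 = 6.73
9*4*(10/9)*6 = 240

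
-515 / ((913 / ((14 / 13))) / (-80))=576800 / 11869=48.60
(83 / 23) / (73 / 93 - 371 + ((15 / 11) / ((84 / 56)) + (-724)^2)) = 84909 / 12324647704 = 0.00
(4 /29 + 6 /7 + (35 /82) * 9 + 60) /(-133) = -1079269 /2213918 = -0.49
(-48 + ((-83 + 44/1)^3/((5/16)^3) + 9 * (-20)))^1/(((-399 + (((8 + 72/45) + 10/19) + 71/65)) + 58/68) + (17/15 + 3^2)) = 5159.28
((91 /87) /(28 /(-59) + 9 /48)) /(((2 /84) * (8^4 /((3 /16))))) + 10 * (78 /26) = 29.99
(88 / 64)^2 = 121 / 64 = 1.89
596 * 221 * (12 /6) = 263432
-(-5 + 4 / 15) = 71 / 15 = 4.73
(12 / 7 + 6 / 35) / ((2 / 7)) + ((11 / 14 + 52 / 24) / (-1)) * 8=-1787 / 105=-17.02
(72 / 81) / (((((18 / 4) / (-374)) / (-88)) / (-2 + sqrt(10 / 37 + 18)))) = -1053184 / 81 + 13691392 * sqrt(37) / 2997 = 14786.01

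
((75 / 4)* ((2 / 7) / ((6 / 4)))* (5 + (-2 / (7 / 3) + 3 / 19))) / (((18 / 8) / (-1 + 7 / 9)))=-114400 / 75411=-1.52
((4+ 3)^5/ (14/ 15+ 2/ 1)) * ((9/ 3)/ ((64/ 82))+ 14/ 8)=45126795/ 1408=32050.28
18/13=1.38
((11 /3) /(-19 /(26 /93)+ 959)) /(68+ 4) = 143 /2502036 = 0.00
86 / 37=2.32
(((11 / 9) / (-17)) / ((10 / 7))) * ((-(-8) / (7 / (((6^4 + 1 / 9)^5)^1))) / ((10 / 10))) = -1900668546549489557500 / 9034497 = -210379011310700.48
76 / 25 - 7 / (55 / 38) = -494 / 275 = -1.80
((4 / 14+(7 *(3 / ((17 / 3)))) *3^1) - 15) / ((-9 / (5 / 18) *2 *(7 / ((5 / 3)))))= 2675 / 202419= 0.01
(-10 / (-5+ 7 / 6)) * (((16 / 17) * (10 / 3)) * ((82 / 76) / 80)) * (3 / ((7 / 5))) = 12300 / 52003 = 0.24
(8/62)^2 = 16/961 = 0.02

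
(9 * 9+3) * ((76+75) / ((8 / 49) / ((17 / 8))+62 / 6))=31697316 / 26015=1218.42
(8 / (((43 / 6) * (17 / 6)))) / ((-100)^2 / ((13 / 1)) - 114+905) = 1248 / 4942291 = 0.00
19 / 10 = 1.90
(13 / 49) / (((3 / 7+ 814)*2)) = 13 / 79814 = 0.00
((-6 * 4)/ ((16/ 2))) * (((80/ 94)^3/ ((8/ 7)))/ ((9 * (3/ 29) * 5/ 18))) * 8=-5196800/ 103823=-50.05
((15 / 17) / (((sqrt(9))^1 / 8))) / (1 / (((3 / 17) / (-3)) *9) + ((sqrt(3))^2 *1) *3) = 45 / 136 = 0.33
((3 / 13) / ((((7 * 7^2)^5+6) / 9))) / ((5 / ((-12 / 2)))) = -162 / 308591498146685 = -0.00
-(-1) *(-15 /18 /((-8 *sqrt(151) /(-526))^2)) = -345845 /14496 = -23.86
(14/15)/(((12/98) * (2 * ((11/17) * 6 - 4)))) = -5831/180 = -32.39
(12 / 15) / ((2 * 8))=1 / 20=0.05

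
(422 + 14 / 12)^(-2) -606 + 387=-1411788063 / 6446521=-219.00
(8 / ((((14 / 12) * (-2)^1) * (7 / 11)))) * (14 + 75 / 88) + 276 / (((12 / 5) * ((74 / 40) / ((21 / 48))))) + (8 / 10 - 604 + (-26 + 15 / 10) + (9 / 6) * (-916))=-74497057 / 36260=-2054.52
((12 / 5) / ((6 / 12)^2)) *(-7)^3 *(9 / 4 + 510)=-1686736.80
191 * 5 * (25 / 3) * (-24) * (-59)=11269000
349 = 349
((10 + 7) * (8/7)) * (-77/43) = -1496/43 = -34.79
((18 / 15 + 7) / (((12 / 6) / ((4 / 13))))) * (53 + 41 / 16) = 36449 / 520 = 70.09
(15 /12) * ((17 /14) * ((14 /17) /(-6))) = -5 /24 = -0.21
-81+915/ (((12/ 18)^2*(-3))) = -3069/ 4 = -767.25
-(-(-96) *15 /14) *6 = -4320 /7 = -617.14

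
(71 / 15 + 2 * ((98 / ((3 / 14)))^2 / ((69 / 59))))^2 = 1233479576500260049 / 9641025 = 127940709260.71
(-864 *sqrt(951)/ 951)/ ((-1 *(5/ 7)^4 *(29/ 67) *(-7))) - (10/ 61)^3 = -6618528 *sqrt(951)/ 5745625 - 1000/ 226981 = -35.53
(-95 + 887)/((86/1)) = 396/43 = 9.21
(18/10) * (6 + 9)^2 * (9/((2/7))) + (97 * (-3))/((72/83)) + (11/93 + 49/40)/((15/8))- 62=689730301/55800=12360.76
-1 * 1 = -1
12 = 12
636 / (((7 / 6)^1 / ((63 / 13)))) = 34344 / 13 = 2641.85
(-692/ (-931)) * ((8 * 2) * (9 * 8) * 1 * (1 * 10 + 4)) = 11987.73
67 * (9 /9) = 67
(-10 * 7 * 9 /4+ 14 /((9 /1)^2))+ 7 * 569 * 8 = 5136481 /162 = 31706.67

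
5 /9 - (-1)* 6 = 59 /9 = 6.56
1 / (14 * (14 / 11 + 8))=11 / 1428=0.01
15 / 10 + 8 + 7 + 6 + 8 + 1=63 / 2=31.50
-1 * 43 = -43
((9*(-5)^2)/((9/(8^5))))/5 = 163840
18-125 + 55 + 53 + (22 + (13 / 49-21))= 111 / 49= 2.27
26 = 26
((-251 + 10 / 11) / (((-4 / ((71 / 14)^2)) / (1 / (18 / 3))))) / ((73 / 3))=1981113 / 179872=11.01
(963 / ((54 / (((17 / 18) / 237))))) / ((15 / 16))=0.08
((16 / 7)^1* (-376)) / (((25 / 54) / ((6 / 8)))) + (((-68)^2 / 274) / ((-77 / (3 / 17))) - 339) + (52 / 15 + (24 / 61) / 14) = -83387400073 / 48261675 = -1727.82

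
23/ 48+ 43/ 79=3881/ 3792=1.02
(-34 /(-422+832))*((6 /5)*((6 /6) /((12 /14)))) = -119 /1025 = -0.12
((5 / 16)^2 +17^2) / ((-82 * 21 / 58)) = -2146261 / 220416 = -9.74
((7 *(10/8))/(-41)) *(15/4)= -525/656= -0.80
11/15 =0.73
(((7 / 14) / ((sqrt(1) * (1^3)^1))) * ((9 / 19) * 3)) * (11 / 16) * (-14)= -2079 / 304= -6.84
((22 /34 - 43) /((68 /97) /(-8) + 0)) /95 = 27936 /5491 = 5.09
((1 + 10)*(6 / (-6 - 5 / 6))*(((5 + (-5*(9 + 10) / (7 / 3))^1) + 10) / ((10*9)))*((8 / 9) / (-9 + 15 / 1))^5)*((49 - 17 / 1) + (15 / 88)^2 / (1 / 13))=4584832 / 719039673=0.01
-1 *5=-5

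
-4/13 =-0.31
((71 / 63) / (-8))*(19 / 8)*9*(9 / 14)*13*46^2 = -83493657 / 1568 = -53248.51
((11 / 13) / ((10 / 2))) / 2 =11 / 130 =0.08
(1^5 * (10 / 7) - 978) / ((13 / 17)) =-116212 / 91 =-1277.05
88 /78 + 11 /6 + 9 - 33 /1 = -547 /26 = -21.04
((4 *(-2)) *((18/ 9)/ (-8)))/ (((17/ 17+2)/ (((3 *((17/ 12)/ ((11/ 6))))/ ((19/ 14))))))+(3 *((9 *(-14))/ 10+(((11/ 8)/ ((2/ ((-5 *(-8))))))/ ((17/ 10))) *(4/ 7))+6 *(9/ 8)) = -1084451/ 497420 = -2.18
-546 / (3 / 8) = -1456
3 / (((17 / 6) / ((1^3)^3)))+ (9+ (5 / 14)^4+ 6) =10498193 / 653072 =16.08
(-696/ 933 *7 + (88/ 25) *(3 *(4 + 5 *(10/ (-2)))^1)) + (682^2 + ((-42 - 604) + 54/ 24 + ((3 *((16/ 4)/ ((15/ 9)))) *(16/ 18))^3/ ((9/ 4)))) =649885502323/ 1399500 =464369.78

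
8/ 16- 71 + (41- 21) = -101/ 2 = -50.50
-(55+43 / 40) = -2243 / 40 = -56.08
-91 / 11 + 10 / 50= -444 / 55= -8.07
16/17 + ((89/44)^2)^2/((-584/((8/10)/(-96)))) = 4203731700977/4465331650560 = 0.94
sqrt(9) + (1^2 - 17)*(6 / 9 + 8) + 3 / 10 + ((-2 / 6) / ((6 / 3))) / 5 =-677 / 5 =-135.40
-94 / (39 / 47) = -4418 / 39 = -113.28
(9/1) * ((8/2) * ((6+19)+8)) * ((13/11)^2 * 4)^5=15246046330564608/2357947691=6465811.94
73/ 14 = 5.21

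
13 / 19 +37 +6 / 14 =5069 / 133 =38.11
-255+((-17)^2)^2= 83266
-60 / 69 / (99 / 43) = -0.38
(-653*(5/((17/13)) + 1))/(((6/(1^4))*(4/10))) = -1312.40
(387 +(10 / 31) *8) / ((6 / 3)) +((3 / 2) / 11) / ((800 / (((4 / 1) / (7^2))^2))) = 15948282443 / 81874100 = 194.79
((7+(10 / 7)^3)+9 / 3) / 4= 2215 / 686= 3.23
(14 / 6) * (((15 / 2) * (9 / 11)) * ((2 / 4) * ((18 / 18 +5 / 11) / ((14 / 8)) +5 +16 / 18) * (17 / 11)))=74.35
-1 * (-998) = 998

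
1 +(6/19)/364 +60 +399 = 460.00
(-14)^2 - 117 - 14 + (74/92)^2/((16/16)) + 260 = 689069/2116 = 325.65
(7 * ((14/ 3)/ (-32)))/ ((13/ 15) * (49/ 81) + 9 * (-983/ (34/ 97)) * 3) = 337365/ 25023743176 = 0.00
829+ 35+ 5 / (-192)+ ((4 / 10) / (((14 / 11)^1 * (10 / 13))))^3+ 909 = 1824460384093 / 1029000000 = 1773.04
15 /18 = 0.83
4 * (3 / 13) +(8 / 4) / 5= 86 / 65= 1.32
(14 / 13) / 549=14 / 7137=0.00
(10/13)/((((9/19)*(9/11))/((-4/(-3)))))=8360/3159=2.65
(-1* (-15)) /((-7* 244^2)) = -15 /416752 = -0.00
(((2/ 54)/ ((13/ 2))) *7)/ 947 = 14/ 332397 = 0.00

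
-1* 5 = -5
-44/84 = -11/21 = -0.52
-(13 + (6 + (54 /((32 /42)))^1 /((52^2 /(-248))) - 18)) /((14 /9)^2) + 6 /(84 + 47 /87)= 9137315763 /3898032320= 2.34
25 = 25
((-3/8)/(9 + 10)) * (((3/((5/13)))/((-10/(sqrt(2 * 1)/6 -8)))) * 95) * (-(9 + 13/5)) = 3393/25 -1131 * sqrt(2)/400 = 131.72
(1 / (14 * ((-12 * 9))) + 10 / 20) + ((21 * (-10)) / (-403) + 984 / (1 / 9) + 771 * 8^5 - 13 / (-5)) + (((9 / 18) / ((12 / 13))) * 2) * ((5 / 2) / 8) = 615989655638729 / 24373440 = 25272987.96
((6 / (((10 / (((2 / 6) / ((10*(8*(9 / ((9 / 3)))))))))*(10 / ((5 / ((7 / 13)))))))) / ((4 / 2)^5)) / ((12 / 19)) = 247 / 6451200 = 0.00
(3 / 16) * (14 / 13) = 21 / 104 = 0.20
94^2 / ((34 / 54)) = 14033.65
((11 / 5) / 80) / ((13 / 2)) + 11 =28611 / 2600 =11.00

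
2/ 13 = 0.15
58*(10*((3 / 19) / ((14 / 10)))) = 8700 / 133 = 65.41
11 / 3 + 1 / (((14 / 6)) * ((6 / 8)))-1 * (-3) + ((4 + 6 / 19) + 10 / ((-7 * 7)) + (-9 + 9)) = 31700 / 2793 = 11.35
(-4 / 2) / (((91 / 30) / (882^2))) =-6667920 / 13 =-512916.92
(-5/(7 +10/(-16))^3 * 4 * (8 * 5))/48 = -25600/397953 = -0.06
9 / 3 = 3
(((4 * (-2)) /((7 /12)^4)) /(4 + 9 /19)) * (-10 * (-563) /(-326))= 266.72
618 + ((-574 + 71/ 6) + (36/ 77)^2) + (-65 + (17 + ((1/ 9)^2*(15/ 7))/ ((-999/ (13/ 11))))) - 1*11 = -942941135/ 319845834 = -2.95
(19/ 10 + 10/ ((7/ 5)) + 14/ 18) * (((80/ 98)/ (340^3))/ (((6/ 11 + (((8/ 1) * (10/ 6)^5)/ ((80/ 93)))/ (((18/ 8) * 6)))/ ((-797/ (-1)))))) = 13180667247/ 762524336546000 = 0.00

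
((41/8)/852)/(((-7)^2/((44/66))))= 41/500976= 0.00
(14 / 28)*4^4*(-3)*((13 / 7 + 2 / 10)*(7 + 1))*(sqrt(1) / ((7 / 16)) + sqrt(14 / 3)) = -3538944 / 245 - 73728*sqrt(42) / 35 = -28096.44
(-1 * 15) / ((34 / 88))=-38.82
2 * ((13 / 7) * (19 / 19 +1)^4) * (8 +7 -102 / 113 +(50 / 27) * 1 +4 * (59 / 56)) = 179142704 / 149499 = 1198.29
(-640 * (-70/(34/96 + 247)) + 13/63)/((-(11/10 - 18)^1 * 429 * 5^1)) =24659918/4930061409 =0.01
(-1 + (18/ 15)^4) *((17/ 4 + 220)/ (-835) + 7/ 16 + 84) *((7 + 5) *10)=2263612461/ 208750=10843.65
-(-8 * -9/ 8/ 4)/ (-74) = 9/ 296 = 0.03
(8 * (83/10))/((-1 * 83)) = -4/5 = -0.80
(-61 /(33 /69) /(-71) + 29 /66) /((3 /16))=83816 /7029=11.92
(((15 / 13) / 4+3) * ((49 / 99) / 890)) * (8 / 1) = 931 / 63635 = 0.01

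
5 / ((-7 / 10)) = -50 / 7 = -7.14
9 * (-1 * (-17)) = 153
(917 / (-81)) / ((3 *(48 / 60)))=-4585 / 972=-4.72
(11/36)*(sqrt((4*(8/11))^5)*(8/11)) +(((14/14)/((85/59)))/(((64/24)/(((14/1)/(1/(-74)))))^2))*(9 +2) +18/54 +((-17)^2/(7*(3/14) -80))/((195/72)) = 1152414.30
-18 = -18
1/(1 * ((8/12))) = 3/2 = 1.50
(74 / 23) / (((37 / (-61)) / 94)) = -11468 / 23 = -498.61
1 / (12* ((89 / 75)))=25 / 356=0.07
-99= -99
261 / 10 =26.10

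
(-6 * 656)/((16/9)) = -2214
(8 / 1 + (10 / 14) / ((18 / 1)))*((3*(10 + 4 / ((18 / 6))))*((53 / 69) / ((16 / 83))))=75755179 / 69552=1089.19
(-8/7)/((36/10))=-20/63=-0.32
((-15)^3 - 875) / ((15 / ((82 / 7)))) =-69700 / 21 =-3319.05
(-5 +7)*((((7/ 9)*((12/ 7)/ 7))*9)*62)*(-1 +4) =4464/ 7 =637.71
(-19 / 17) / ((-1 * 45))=19 / 765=0.02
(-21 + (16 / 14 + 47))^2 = 36100 / 49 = 736.73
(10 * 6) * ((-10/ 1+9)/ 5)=-12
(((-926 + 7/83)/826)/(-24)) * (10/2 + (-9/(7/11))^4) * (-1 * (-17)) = 31771.08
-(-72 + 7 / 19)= 1361 / 19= 71.63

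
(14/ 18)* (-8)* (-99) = 616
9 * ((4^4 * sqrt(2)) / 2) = 1152 * sqrt(2) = 1629.17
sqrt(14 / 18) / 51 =sqrt(7) / 153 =0.02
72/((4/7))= 126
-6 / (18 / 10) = -10 / 3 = -3.33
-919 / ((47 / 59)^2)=-3199039 / 2209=-1448.18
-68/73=-0.93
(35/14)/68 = 5/136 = 0.04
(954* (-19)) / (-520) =9063 / 260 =34.86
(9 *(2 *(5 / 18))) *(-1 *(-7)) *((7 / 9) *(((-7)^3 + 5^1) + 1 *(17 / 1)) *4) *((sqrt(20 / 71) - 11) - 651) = 69417320 / 3 - 209720 *sqrt(355) / 213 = 23120555.36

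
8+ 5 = 13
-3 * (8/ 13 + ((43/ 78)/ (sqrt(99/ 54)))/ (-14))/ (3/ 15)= -120/ 13 + 215 * sqrt(66)/ 4004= -8.79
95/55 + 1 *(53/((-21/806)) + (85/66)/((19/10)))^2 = 8850801247842/2140369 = 4135175.41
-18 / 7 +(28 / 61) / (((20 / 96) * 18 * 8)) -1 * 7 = -61207 / 6405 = -9.56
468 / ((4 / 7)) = 819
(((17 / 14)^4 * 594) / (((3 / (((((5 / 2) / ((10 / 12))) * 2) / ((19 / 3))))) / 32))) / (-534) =-99222948 / 4060091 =-24.44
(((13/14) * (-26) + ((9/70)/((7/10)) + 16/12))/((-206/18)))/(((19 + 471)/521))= 2599269/1236515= 2.10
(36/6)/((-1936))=-3/968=-0.00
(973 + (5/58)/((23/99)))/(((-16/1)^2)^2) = 1298477/87425024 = 0.01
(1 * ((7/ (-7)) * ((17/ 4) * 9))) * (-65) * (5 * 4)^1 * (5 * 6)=1491750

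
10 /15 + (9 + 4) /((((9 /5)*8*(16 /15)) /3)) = 1231 /384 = 3.21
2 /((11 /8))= 1.45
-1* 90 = -90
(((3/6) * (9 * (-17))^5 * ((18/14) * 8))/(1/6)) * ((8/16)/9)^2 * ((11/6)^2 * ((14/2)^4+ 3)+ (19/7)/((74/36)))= -116991405696907206/1813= -64529181300003.97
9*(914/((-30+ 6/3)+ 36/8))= -16452/47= -350.04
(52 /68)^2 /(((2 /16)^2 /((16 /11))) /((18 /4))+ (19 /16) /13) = 10123776 /1622735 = 6.24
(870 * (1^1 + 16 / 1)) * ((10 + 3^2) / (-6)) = -46835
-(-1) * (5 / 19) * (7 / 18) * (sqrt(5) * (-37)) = -1295 * sqrt(5) / 342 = -8.47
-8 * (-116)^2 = -107648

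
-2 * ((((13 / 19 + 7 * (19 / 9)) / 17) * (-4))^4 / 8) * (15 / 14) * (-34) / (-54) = -7819262371471360 / 264649912755039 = -29.55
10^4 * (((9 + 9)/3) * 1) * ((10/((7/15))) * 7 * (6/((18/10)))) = 30000000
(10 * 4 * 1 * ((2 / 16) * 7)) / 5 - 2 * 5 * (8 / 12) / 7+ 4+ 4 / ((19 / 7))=11.52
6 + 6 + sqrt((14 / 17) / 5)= sqrt(1190) / 85 + 12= 12.41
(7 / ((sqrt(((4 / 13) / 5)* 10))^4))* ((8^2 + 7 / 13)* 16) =76349 / 4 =19087.25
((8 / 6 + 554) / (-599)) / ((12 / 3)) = -833 / 3594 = -0.23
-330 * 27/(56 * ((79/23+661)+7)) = -102465/432404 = -0.24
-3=-3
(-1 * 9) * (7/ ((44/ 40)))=-630/ 11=-57.27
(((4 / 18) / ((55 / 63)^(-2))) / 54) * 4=12100 / 964467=0.01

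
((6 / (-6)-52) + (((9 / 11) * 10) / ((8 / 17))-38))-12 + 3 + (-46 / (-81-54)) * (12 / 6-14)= -171671 / 1980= -86.70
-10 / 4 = -5 / 2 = -2.50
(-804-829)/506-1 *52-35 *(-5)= 2635/22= 119.77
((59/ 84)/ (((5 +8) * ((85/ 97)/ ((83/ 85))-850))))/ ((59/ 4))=-8051/ 1866262125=-0.00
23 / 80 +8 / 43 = 1629 / 3440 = 0.47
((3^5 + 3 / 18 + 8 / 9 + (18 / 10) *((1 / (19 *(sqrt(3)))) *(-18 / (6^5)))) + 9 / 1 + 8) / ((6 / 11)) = 51689 / 108 -11 *sqrt(3) / 82080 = 478.60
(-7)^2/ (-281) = -0.17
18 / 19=0.95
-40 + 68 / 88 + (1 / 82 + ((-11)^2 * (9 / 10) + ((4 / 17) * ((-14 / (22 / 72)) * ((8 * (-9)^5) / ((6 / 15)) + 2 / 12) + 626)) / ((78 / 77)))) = 37582444754057 / 2990130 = 12568833.05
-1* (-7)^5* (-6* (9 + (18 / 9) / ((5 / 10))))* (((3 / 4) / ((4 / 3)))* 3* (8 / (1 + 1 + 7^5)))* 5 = -2268945 / 431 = -5264.37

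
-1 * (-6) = 6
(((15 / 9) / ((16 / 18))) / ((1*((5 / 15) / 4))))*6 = 135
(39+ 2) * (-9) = -369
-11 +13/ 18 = -185/ 18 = -10.28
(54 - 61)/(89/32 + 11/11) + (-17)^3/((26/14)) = -4164223/1573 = -2647.31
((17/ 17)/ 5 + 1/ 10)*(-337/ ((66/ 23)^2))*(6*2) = -178273/ 1210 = -147.33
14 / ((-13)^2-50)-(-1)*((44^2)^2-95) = 63716019 / 17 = 3748001.12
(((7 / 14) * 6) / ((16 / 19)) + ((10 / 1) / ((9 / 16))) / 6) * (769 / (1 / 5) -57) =24718.45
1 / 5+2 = 11 / 5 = 2.20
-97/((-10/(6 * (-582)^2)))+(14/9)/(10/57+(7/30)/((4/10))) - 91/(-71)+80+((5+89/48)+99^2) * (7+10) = 58606281723631/2947920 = 19880553.65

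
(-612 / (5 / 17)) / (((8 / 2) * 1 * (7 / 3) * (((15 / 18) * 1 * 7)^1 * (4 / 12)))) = -140454 / 1225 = -114.66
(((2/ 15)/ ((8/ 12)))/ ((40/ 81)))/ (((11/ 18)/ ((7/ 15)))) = 1701/ 5500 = 0.31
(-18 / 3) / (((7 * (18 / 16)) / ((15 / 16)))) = -5 / 7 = -0.71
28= 28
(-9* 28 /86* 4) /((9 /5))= -6.51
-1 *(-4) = 4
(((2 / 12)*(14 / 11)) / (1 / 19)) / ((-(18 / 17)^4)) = -11108293 / 3464208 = -3.21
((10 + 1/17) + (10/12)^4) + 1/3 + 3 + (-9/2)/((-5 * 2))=1577977/110160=14.32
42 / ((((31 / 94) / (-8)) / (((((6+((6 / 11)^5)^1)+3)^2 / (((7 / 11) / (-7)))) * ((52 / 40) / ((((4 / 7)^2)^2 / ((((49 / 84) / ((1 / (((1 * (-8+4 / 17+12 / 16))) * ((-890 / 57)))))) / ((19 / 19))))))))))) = 2160109508059856256792525 / 3022096669437824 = 714771810.55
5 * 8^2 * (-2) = -640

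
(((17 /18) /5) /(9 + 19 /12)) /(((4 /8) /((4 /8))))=34 /1905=0.02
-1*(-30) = 30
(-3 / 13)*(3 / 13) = -9 / 169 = -0.05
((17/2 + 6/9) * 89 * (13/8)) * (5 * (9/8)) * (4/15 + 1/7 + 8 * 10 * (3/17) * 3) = 4857323185/15232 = 318889.39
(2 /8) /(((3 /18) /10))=15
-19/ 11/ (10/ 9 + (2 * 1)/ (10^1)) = -855/ 649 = -1.32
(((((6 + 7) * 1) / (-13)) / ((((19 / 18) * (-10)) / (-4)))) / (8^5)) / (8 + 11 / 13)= -117 / 89497600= -0.00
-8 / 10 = -4 / 5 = -0.80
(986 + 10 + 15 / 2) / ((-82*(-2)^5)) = 2007 / 5248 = 0.38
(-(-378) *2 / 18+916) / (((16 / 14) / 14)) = 23471 / 2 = 11735.50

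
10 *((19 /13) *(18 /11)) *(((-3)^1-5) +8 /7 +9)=51300 /1001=51.25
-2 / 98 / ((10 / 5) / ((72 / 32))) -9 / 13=-3645 / 5096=-0.72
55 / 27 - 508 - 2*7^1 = -519.96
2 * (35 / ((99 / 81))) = 630 / 11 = 57.27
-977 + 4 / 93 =-90857 / 93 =-976.96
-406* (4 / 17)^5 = -0.29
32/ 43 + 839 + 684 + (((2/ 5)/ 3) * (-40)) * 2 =195187/ 129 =1513.08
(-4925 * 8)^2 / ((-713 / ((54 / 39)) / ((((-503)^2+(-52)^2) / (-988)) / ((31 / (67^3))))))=537257111583306780000 / 70972733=7569908736405.95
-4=-4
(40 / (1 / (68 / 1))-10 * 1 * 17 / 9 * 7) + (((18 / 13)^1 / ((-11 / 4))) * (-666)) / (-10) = 16436566 / 6435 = 2554.24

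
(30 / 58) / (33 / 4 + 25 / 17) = 1020 / 19169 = 0.05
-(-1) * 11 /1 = 11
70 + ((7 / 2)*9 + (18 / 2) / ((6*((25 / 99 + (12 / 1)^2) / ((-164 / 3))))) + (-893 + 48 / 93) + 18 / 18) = -699972415 / 885422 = -790.55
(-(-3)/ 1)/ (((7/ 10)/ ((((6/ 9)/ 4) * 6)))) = 30/ 7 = 4.29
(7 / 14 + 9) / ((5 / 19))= 361 / 10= 36.10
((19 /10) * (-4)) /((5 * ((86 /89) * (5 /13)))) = -21983 /5375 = -4.09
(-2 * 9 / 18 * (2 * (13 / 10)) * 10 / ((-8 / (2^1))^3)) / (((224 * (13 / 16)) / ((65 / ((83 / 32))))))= 65 / 1162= 0.06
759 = 759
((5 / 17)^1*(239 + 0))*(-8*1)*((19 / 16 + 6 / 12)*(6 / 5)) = -1138.76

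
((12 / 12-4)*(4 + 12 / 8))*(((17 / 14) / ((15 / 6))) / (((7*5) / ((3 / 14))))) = -1683 / 34300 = -0.05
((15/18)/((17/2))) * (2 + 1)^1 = 5/17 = 0.29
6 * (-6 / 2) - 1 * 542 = -560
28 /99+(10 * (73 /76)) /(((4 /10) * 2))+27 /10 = 1127803 /75240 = 14.99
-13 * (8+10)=-234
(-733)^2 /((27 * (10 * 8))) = 537289 /2160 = 248.74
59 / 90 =0.66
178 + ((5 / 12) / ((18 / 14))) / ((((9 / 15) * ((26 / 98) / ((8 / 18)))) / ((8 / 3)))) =5129318 / 28431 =180.41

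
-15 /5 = -3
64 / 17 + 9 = 217 / 17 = 12.76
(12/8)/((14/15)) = 45/28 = 1.61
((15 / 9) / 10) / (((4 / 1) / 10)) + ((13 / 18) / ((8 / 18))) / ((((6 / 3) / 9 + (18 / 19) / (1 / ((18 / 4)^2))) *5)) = 86297 / 199110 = 0.43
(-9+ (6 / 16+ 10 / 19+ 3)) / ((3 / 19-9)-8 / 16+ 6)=775 / 508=1.53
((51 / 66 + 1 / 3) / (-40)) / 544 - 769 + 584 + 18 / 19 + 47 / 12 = -4915378667 / 27287040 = -180.14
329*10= 3290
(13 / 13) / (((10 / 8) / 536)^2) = 4596736 / 25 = 183869.44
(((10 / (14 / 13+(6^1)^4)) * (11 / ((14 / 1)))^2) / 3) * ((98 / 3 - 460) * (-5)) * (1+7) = 27.12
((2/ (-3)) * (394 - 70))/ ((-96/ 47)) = 423/ 4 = 105.75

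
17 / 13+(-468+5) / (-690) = 17749 / 8970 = 1.98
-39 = -39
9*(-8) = -72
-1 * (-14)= 14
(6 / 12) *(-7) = -7 / 2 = -3.50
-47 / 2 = -23.50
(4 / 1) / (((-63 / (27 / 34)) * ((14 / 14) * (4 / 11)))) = -33 / 238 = -0.14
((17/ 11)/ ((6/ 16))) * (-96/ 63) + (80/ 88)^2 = -41572/ 7623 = -5.45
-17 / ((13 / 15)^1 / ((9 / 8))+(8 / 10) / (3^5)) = -4131 / 188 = -21.97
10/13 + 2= 36/13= 2.77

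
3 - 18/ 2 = -6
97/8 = 12.12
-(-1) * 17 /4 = 17 /4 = 4.25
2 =2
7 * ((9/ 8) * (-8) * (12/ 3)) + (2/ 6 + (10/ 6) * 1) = -250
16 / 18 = 8 / 9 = 0.89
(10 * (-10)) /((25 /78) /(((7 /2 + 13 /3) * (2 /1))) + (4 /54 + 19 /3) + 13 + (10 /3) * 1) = -3299400 /750983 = -4.39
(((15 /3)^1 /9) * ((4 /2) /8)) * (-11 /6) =-55 /216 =-0.25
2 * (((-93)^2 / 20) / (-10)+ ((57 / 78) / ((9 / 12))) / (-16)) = -168893 / 1950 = -86.61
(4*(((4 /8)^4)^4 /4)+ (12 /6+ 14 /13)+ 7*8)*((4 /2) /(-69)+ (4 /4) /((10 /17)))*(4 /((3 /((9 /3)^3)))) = 174097215399 /48988160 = 3553.86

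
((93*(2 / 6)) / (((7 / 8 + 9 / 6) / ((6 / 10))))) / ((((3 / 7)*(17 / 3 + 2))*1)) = 5208 / 2185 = 2.38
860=860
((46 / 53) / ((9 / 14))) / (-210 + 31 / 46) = -29624 / 4593033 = -0.01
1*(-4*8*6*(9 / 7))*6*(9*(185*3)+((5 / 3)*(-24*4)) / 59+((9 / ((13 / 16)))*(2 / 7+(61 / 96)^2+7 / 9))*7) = -40604665770 / 5369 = -7562798.62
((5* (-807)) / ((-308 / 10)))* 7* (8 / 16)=20175 / 44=458.52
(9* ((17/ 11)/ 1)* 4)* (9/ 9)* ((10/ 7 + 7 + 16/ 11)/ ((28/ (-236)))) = -4634.54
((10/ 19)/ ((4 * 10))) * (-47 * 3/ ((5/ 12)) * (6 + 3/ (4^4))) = -26.77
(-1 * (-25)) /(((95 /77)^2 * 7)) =2.35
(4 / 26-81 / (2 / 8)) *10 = -42100 / 13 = -3238.46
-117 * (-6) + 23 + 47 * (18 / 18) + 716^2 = 513428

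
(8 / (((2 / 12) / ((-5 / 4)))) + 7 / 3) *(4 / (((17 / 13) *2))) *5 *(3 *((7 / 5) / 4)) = -15743 / 34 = -463.03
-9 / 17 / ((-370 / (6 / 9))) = 3 / 3145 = 0.00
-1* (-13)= 13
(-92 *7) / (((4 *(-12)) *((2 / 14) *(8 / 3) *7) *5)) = 161 / 160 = 1.01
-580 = -580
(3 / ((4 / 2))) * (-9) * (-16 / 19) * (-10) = -2160 / 19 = -113.68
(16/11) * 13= 208/11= 18.91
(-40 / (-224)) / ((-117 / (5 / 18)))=-25 / 58968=-0.00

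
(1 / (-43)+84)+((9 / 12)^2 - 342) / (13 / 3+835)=144775241 / 1732384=83.57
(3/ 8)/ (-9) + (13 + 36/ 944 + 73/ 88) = 107677/ 7788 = 13.83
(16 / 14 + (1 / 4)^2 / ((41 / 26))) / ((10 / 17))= 9231 / 4592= 2.01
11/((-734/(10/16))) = -55/5872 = -0.01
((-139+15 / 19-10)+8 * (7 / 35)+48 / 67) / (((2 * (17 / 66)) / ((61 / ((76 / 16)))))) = -7477216032 / 2055895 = -3636.96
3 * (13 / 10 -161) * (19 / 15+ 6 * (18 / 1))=-2617483 / 50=-52349.66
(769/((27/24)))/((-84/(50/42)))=-38450/3969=-9.69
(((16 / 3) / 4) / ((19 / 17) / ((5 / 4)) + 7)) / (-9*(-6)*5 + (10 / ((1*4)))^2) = 16 / 26169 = 0.00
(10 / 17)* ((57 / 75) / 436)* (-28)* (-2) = 532 / 9265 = 0.06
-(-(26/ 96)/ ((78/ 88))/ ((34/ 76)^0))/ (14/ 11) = 121/ 504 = 0.24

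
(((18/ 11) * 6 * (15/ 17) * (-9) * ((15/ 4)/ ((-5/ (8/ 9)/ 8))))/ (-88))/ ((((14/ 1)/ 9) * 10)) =-4374/ 14399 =-0.30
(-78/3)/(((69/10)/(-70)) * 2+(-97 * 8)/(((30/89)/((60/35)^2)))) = 63700/16575843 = 0.00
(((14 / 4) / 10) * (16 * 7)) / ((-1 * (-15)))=196 / 75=2.61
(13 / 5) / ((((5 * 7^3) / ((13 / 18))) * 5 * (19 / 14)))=169 / 1047375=0.00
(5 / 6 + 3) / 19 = 23 / 114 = 0.20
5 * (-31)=-155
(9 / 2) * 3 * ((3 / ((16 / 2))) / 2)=81 / 32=2.53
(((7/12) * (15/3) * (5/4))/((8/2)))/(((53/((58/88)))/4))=5075/111936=0.05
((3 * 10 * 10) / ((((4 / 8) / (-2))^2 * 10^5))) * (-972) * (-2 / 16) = 729 / 125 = 5.83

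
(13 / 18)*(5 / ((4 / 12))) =65 / 6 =10.83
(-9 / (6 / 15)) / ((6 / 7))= -26.25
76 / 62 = 38 / 31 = 1.23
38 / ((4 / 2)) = 19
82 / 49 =1.67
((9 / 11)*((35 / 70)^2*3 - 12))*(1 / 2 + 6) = -5265 / 88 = -59.83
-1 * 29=-29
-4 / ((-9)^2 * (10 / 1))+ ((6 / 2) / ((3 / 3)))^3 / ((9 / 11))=13363 / 405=33.00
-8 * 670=-5360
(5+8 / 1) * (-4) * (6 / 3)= -104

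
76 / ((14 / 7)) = 38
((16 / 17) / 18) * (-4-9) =-104 / 153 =-0.68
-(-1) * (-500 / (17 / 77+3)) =-9625 / 62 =-155.24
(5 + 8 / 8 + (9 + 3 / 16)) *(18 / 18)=243 / 16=15.19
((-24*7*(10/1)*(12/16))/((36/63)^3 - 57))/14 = 30870/19487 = 1.58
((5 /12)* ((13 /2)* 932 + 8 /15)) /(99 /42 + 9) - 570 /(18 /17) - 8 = -463730 /1431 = -324.06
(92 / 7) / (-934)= -0.01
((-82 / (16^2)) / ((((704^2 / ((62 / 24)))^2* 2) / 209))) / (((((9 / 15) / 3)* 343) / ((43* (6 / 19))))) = -8471215 / 47059063309074432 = -0.00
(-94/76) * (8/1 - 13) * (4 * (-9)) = -4230/19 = -222.63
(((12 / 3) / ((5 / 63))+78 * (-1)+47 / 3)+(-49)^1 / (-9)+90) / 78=1879 / 1755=1.07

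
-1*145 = -145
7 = 7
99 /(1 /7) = 693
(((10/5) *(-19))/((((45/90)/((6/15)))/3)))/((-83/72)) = 32832/415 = 79.11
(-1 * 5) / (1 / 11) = -55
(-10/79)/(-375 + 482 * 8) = -10/274999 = -0.00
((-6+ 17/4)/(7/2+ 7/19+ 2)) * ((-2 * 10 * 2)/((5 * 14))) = 38/223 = 0.17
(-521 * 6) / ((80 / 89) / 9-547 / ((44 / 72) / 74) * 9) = 13771593 / 2626252678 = 0.01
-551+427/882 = -69365/126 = -550.52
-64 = -64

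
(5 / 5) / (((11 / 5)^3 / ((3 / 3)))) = 125 / 1331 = 0.09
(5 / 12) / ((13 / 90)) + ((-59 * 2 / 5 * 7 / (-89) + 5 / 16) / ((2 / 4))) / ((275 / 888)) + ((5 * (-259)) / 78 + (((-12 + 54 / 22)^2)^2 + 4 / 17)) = 896598702997303 / 107990185875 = 8302.59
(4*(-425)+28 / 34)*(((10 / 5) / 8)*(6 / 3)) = -14443 / 17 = -849.59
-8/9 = -0.89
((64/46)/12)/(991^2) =8/67763589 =0.00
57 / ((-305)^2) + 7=651232 / 93025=7.00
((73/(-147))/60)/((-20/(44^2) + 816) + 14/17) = -0.00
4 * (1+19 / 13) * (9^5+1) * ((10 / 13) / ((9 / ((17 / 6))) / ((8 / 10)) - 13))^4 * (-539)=-54442029300736000000 / 3298148936453293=-16506.84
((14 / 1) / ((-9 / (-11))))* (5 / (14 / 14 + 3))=385 / 18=21.39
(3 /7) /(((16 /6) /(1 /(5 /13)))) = 117 /280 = 0.42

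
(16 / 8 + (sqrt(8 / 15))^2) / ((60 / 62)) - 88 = -19211 / 225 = -85.38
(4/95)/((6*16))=1/2280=0.00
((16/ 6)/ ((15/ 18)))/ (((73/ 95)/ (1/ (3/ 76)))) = 23104/ 219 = 105.50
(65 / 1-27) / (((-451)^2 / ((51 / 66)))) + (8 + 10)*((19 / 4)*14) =2678181290 / 2237411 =1197.00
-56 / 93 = -0.60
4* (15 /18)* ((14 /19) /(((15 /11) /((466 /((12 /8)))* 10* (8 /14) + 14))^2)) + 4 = 683314496764 /161595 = 4228562.13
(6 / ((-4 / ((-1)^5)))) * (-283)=-849 / 2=-424.50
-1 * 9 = -9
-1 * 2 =-2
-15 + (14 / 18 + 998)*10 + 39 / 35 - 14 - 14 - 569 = 2953721 / 315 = 9376.89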